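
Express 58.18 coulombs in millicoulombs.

58180 millicoulombs

(no prefix) = 10⁰, milli = 10⁻³; factor is 10³.
58.18 × 10³ = 58180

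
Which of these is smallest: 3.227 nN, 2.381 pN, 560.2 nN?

2.381 pN

3.227 nN = 0.000000003227 N
2.381 pN = 0.000000000002381 N
560.2 nN = 0.0000005602 N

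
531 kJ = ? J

kilo = 10^3, (no prefix) = 10^0; factor is 10^3.
531 × 10^3 = 531000

531000 J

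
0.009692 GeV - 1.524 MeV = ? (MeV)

In MeV:
  0.009692 GeV = 0.009692 × 10³ MeV = 9.692
  1.524 MeV → 1.524
Difference: 9.692 - 1.524 = 8.168

8.168 MeV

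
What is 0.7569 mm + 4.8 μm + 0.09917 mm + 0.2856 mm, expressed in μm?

In μm:
  0.7569 mm = 0.7569 × 10³ μm = 756.9
  4.8 μm → 4.8
  0.09917 mm = 0.09917 × 10³ μm = 99.17
  0.2856 mm = 0.2856 × 10³ μm = 285.6
Sum: 756.9 + 4.8 + 99.17 + 285.6 = 1146.47

1146.47 μm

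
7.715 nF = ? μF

nano = 10⁻⁹, micro = 10⁻⁶; factor is 10⁻³.
7.715 × 10⁻³ = 0.007715

0.007715 μF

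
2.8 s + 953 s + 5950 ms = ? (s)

In s:
  2.8 s → 2.8
  953 s → 953
  5950 ms = 5950 × 10⁻³ s = 5.95
Sum: 2.8 + 953 + 5.95 = 961.75

961.75 s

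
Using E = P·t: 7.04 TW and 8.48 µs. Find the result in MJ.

59.6992 MJ

7.04 × 10^12 × 8.48 × 10^-6 = 59.6992 × 10^6 J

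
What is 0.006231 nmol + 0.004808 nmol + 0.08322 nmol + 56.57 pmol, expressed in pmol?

150.829 pmol

In pmol:
  0.006231 nmol = 0.006231 × 10^3 pmol = 6.231
  0.004808 nmol = 0.004808 × 10^3 pmol = 4.808
  0.08322 nmol = 0.08322 × 10^3 pmol = 83.22
  56.57 pmol → 56.57
Sum: 6.231 + 4.808 + 83.22 + 56.57 = 150.829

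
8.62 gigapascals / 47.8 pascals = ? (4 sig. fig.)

180300000

(8.62 × 10⁹) / (47.8) = 0.18033 × 10⁹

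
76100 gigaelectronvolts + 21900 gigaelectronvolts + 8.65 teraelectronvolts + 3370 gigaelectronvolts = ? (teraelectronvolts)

In teraelectronvolts:
  76100 gigaelectronvolts = 76100 × 10⁻³ teraelectronvolts = 76.1
  21900 gigaelectronvolts = 21900 × 10⁻³ teraelectronvolts = 21.9
  8.65 teraelectronvolts → 8.65
  3370 gigaelectronvolts = 3370 × 10⁻³ teraelectronvolts = 3.37
Sum: 76.1 + 21.9 + 8.65 + 3.37 = 110.02

110.02 teraelectronvolts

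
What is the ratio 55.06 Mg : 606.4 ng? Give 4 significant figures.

(55.06 × 10⁶) / (606.4 × 10⁻⁹) = 0.090798 × 10¹⁵

90800000000000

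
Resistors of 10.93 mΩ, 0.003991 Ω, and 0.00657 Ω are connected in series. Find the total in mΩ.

21.491 mΩ

In mΩ:
  10.93 mΩ → 10.93
  0.003991 Ω = 0.003991 × 10³ mΩ = 3.991
  0.00657 Ω = 0.00657 × 10³ mΩ = 6.57
Sum: 10.93 + 3.991 + 6.57 = 21.491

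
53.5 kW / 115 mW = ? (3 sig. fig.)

465000

(53.5 × 10³) / (115 × 10⁻³) = 0.4652 × 10⁶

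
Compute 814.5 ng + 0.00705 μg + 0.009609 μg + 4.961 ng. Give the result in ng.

In ng:
  814.5 ng → 814.5
  0.00705 μg = 0.00705e3 ng = 7.05
  0.009609 μg = 0.009609e3 ng = 9.609
  4.961 ng → 4.961
Sum: 814.5 + 7.05 + 9.609 + 4.961 = 836.12

836.12 ng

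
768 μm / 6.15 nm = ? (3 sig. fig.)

125000

(768 × 10^-6) / (6.15 × 10^-9) = 124.9 × 10^3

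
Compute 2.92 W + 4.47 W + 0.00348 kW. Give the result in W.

10.87 W

In W:
  2.92 W → 2.92
  4.47 W → 4.47
  0.00348 kW = 0.00348e3 W = 3.48
Sum: 2.92 + 4.47 + 3.48 = 10.87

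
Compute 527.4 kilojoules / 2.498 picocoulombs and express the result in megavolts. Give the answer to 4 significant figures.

(527.4e3) / (2.498e-12) = 211.129e15 V

211100000000 megavolts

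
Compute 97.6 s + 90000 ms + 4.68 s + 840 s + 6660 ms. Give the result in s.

1038.94 s

In s:
  97.6 s → 97.6
  90000 ms = 90000 × 10⁻³ s = 90
  4.68 s → 4.68
  840 s → 840
  6660 ms = 6660 × 10⁻³ s = 6.66
Sum: 97.6 + 90 + 4.68 + 840 + 6.66 = 1038.94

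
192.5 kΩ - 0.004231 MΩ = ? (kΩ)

In kΩ:
  192.5 kΩ → 192.5
  0.004231 MΩ = 0.004231e3 kΩ = 4.231
Difference: 192.5 - 4.231 = 188.269

188.269 kΩ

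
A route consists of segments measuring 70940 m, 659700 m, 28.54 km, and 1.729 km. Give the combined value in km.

In km:
  70940 m = 70940 × 10⁻³ km = 70.94
  659700 m = 659700 × 10⁻³ km = 659.7
  28.54 km → 28.54
  1.729 km → 1.729
Sum: 70.94 + 659.7 + 28.54 + 1.729 = 760.909

760.909 km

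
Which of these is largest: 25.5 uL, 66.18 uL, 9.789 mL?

25.5 uL = 0.0000255 L
66.18 uL = 0.00006618 L
9.789 mL = 0.009789 L

9.789 mL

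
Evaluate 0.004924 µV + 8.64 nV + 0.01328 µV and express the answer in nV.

26.844 nV

In nV:
  0.004924 µV = 0.004924 × 10³ nV = 4.924
  8.64 nV → 8.64
  0.01328 µV = 0.01328 × 10³ nV = 13.28
Sum: 4.924 + 8.64 + 13.28 = 26.844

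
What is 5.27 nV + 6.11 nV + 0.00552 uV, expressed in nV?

In nV:
  5.27 nV → 5.27
  6.11 nV → 6.11
  0.00552 uV = 0.00552e3 nV = 5.52
Sum: 5.27 + 6.11 + 5.52 = 16.9

16.9 nV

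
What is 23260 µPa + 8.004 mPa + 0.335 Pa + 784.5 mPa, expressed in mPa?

1150.764 mPa

In mPa:
  23260 µPa = 23260e-3 mPa = 23.26
  8.004 mPa → 8.004
  0.335 Pa = 0.335e3 mPa = 335
  784.5 mPa → 784.5
Sum: 23.26 + 8.004 + 335 + 784.5 = 1150.764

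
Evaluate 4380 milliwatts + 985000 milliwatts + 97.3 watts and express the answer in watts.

1086.68 watts

In watts:
  4380 milliwatts = 4380 × 10^-3 watts = 4.38
  985000 milliwatts = 985000 × 10^-3 watts = 985
  97.3 watts → 97.3
Sum: 4.38 + 985 + 97.3 = 1086.68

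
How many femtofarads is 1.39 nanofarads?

nano = 10⁻⁹, femto = 10⁻¹⁵; factor is 10⁶.
1.39 × 10⁶ = 1390000

1390000 femtofarads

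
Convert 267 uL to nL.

267000 nL

micro = 1e-6, nano = 1e-9; factor is 1e3.
267 × 1e3 = 267000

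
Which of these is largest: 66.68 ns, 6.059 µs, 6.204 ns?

66.68 ns = 0.00000006668 s
6.059 µs = 0.000006059 s
6.204 ns = 0.000000006204 s

6.059 µs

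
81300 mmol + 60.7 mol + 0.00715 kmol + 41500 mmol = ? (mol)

190.65 mol

In mol:
  81300 mmol = 81300e-3 mol = 81.3
  60.7 mol → 60.7
  0.00715 kmol = 0.00715e3 mol = 7.15
  41500 mmol = 41500e-3 mol = 41.5
Sum: 81.3 + 60.7 + 7.15 + 41.5 = 190.65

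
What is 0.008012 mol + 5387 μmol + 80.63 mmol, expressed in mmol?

94.029 mmol

In mmol:
  0.008012 mol = 0.008012 × 10^3 mmol = 8.012
  5387 μmol = 5387 × 10^-3 mmol = 5.387
  80.63 mmol → 80.63
Sum: 8.012 + 5.387 + 80.63 = 94.029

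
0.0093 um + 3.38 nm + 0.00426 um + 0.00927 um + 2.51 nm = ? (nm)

In nm:
  0.0093 um = 0.0093 × 10³ nm = 9.3
  3.38 nm → 3.38
  0.00426 um = 0.00426 × 10³ nm = 4.26
  0.00927 um = 0.00927 × 10³ nm = 9.27
  2.51 nm → 2.51
Sum: 9.3 + 3.38 + 4.26 + 9.27 + 2.51 = 28.72

28.72 nm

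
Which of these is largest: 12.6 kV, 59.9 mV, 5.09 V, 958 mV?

12.6 kV

12.6 kV = 12600 V
59.9 mV = 0.0599 V
5.09 V = 5.09 V
958 mV = 0.958 V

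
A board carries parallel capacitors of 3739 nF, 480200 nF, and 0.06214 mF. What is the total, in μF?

546.079 μF

In μF:
  3739 nF = 3739e-3 μF = 3.739
  480200 nF = 480200e-3 μF = 480.2
  0.06214 mF = 0.06214e3 μF = 62.14
Sum: 3.739 + 480.2 + 62.14 = 546.079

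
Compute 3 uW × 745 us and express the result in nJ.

2.235 nJ

3e-6 × 745e-6 = 2235e-12 J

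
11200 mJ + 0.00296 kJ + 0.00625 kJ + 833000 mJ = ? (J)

853.41 J

In J:
  11200 mJ = 11200 × 10⁻³ J = 11.2
  0.00296 kJ = 0.00296 × 10³ J = 2.96
  0.00625 kJ = 0.00625 × 10³ J = 6.25
  833000 mJ = 833000 × 10⁻³ J = 833
Sum: 11.2 + 2.96 + 6.25 + 833 = 853.41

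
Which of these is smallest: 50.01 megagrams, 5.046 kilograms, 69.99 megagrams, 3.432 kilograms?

50.01 megagrams = 50010000 grams
5.046 kilograms = 5046 grams
69.99 megagrams = 69990000 grams
3.432 kilograms = 3432 grams

3.432 kilograms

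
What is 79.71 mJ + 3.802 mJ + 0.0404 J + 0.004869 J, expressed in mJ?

In mJ:
  79.71 mJ → 79.71
  3.802 mJ → 3.802
  0.0404 J = 0.0404e3 mJ = 40.4
  0.004869 J = 0.004869e3 mJ = 4.869
Sum: 79.71 + 3.802 + 40.4 + 4.869 = 128.781

128.781 mJ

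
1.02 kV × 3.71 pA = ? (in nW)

3.7842 nW

1.02 × 10^3 × 3.71 × 10^-12 = 3.7842 × 10^-9 W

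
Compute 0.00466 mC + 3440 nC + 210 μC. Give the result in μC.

218.1 μC

In μC:
  0.00466 mC = 0.00466 × 10^3 μC = 4.66
  3440 nC = 3440 × 10^-3 μC = 3.44
  210 μC → 210
Sum: 4.66 + 3.44 + 210 = 218.1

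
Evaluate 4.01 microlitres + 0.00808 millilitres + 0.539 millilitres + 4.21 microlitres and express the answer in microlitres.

In microlitres:
  4.01 microlitres → 4.01
  0.00808 millilitres = 0.00808 × 10³ microlitres = 8.08
  0.539 millilitres = 0.539 × 10³ microlitres = 539
  4.21 microlitres → 4.21
Sum: 4.01 + 8.08 + 539 + 4.21 = 555.3

555.3 microlitres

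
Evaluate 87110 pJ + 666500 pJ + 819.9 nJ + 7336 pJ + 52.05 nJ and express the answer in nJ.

In nJ:
  87110 pJ = 87110e-3 nJ = 87.11
  666500 pJ = 666500e-3 nJ = 666.5
  819.9 nJ → 819.9
  7336 pJ = 7336e-3 nJ = 7.336
  52.05 nJ → 52.05
Sum: 87.11 + 666.5 + 819.9 + 7.336 + 52.05 = 1632.896

1632.896 nJ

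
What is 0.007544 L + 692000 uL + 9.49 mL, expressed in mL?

709.034 mL

In mL:
  0.007544 L = 0.007544 × 10³ mL = 7.544
  692000 uL = 692000 × 10⁻³ mL = 692
  9.49 mL → 9.49
Sum: 7.544 + 692 + 9.49 = 709.034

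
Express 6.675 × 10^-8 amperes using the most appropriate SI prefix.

66.75 nanoamperes

= 66.75 × 10^-9 amperes; 10^-9 is nano.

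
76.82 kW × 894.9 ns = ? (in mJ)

76.82e3 × 894.9e-9 = 68746.218e-6 J

68.746218 mJ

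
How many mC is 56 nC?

nano = 10^-9, milli = 10^-3; factor is 10^-6.
56 × 10^-6 = 0.000056

0.000056 mC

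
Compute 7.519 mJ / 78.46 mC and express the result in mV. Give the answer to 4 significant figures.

95.83 mV

(7.519 × 10^-3) / (78.46 × 10^-3) = 0.0958323 V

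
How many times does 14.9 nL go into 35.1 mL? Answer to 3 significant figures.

(35.1 × 10⁻³) / (14.9 × 10⁻⁹) = 2.356 × 10⁶

2360000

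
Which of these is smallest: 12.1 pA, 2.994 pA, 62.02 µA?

2.994 pA

12.1 pA = 0.0000000000121 A
2.994 pA = 0.000000000002994 A
62.02 µA = 0.00006202 A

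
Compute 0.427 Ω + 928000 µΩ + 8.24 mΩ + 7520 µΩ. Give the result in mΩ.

1370.76 mΩ

In mΩ:
  0.427 Ω = 0.427 × 10^3 mΩ = 427
  928000 µΩ = 928000 × 10^-3 mΩ = 928
  8.24 mΩ → 8.24
  7520 µΩ = 7520 × 10^-3 mΩ = 7.52
Sum: 427 + 928 + 8.24 + 7.52 = 1370.76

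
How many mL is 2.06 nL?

nano = 10^-9, milli = 10^-3; factor is 10^-6.
2.06 × 10^-6 = 0.00000206

0.00000206 mL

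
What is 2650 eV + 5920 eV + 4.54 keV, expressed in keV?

13.11 keV

In keV:
  2650 eV = 2650e-3 keV = 2.65
  5920 eV = 5920e-3 keV = 5.92
  4.54 keV → 4.54
Sum: 2.65 + 5.92 + 4.54 = 13.11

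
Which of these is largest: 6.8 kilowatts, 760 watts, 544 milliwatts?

6.8 kilowatts

6.8 kilowatts = 6800 watts
760 watts = 760 watts
544 milliwatts = 0.544 watts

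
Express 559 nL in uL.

nano = 1e-9, micro = 1e-6; factor is 1e-3.
559 × 1e-3 = 0.559

0.559 uL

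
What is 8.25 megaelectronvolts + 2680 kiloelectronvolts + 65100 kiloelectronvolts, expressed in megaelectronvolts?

In megaelectronvolts:
  8.25 megaelectronvolts → 8.25
  2680 kiloelectronvolts = 2680 × 10^-3 megaelectronvolts = 2.68
  65100 kiloelectronvolts = 65100 × 10^-3 megaelectronvolts = 65.1
Sum: 8.25 + 2.68 + 65.1 = 76.03

76.03 megaelectronvolts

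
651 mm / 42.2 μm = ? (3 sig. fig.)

(651 × 10^-3) / (42.2 × 10^-6) = 15.43 × 10^3

15400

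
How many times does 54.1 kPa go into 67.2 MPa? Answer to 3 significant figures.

(67.2 × 10^6) / (54.1 × 10^3) = 1.242 × 10^3

1240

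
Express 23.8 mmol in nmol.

milli = 1e-3, nano = 1e-9; factor is 1e6.
23.8 × 1e6 = 23800000

23800000 nmol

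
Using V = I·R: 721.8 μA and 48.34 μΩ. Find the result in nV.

34.891812 nV

721.8 × 10⁻⁶ × 48.34 × 10⁻⁶ = 34891.812 × 10⁻¹² V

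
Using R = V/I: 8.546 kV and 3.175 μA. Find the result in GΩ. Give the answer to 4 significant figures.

2.692 GΩ

(8.546e3) / (3.175e-6) = 2.69165e9 Ω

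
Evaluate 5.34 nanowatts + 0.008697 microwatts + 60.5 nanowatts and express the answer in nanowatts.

74.537 nanowatts

In nanowatts:
  5.34 nanowatts → 5.34
  0.008697 microwatts = 0.008697 × 10³ nanowatts = 8.697
  60.5 nanowatts → 60.5
Sum: 5.34 + 8.697 + 60.5 = 74.537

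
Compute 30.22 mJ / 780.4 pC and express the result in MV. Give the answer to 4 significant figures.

(30.22 × 10⁻³) / (780.4 × 10⁻¹²) = 0.0387237 × 10⁹ V

38.72 MV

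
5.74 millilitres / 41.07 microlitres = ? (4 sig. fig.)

139.8

(5.74 × 10^-3) / (41.07 × 10^-6) = 0.13976 × 10^3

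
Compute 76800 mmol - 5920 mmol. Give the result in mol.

In mol:
  76800 mmol = 76800 × 10^-3 mol = 76.8
  5920 mmol = 5920 × 10^-3 mol = 5.92
Difference: 76.8 - 5.92 = 70.88

70.88 mol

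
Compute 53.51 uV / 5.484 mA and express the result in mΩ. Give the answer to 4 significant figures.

(53.51 × 10^-6) / (5.484 × 10^-3) = 9.75748 × 10^-3 Ω

9.757 mΩ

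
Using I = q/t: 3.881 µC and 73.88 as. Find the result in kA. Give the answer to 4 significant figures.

(3.881 × 10⁻⁶) / (73.88 × 10⁻¹⁸) = 0.0525311 × 10¹² A

52530000 kA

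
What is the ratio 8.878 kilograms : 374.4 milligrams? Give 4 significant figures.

23710

(8.878 × 10³) / (374.4 × 10⁻³) = 0.023713 × 10⁶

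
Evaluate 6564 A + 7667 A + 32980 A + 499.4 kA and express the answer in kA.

In kA:
  6564 A = 6564 × 10⁻³ kA = 6.564
  7667 A = 7667 × 10⁻³ kA = 7.667
  32980 A = 32980 × 10⁻³ kA = 32.98
  499.4 kA → 499.4
Sum: 6.564 + 7.667 + 32.98 + 499.4 = 546.611

546.611 kA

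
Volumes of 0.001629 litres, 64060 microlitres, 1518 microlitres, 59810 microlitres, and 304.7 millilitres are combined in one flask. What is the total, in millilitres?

In millilitres:
  0.001629 litres = 0.001629 × 10³ millilitres = 1.629
  64060 microlitres = 64060 × 10⁻³ millilitres = 64.06
  1518 microlitres = 1518 × 10⁻³ millilitres = 1.518
  59810 microlitres = 59810 × 10⁻³ millilitres = 59.81
  304.7 millilitres → 304.7
Sum: 1.629 + 64.06 + 1.518 + 59.81 + 304.7 = 431.717

431.717 millilitres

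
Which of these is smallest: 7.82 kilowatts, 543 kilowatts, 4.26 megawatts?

7.82 kilowatts

7.82 kilowatts = 7820 watts
543 kilowatts = 543000 watts
4.26 megawatts = 4260000 watts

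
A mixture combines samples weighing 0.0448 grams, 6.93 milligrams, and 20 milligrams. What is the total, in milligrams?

71.73 milligrams

In milligrams:
  0.0448 grams = 0.0448e3 milligrams = 44.8
  6.93 milligrams → 6.93
  20 milligrams → 20
Sum: 44.8 + 6.93 + 20 = 71.73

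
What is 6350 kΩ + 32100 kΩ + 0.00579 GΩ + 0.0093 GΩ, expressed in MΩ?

In MΩ:
  6350 kΩ = 6350 × 10^-3 MΩ = 6.35
  32100 kΩ = 32100 × 10^-3 MΩ = 32.1
  0.00579 GΩ = 0.00579 × 10^3 MΩ = 5.79
  0.0093 GΩ = 0.0093 × 10^3 MΩ = 9.3
Sum: 6.35 + 32.1 + 5.79 + 9.3 = 53.54

53.54 MΩ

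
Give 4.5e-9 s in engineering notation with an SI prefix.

= 4.5e-9 s; 1e-9 is nano.

4.5 ns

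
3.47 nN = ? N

0.00000000347 N

nano = 1e-9, (no prefix) = 1e0; factor is 1e-9.
3.47 × 1e-9 = 0.00000000347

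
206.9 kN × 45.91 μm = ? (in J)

9.498779 J

206.9 × 10³ × 45.91 × 10⁻⁶ = 9498.779 × 10⁻³ J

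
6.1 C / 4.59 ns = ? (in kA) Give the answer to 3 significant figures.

1330000 kA

(6.1) / (4.59 × 10⁻⁹) = 1.329 × 10⁹ A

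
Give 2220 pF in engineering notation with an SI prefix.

= 2.22 × 10⁻⁹ F; 10⁻⁹ is nano.

2.22 nF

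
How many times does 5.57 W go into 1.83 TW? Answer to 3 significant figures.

329000000000

(1.83 × 10¹²) / (5.57) = 0.3285 × 10¹²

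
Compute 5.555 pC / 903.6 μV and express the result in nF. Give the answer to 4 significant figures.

(5.555e-12) / (903.6e-6) = 0.00614763e-6 F

6.148 nF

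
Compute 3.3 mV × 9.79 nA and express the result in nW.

3.3e-3 × 9.79e-9 = 32.307e-12 W

0.032307 nW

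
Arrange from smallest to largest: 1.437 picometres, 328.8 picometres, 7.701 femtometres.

7.701 femtometres < 1.437 picometres < 328.8 picometres

1.437 picometres = 0.000000000001437 metres
328.8 picometres = 0.0000000003288 metres
7.701 femtometres = 0.000000000000007701 metres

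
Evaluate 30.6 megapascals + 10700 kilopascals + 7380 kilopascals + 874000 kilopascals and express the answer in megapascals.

In megapascals:
  30.6 megapascals → 30.6
  10700 kilopascals = 10700 × 10^-3 megapascals = 10.7
  7380 kilopascals = 7380 × 10^-3 megapascals = 7.38
  874000 kilopascals = 874000 × 10^-3 megapascals = 874
Sum: 30.6 + 10.7 + 7.38 + 874 = 922.68

922.68 megapascals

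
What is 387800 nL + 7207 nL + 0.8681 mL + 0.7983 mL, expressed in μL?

In μL:
  387800 nL = 387800e-3 μL = 387.8
  7207 nL = 7207e-3 μL = 7.207
  0.8681 mL = 0.8681e3 μL = 868.1
  0.7983 mL = 0.7983e3 μL = 798.3
Sum: 387.8 + 7.207 + 868.1 + 798.3 = 2061.407

2061.407 μL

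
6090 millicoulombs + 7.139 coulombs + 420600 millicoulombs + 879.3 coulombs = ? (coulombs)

In coulombs:
  6090 millicoulombs = 6090 × 10^-3 coulombs = 6.09
  7.139 coulombs → 7.139
  420600 millicoulombs = 420600 × 10^-3 coulombs = 420.6
  879.3 coulombs → 879.3
Sum: 6.09 + 7.139 + 420.6 + 879.3 = 1313.129

1313.129 coulombs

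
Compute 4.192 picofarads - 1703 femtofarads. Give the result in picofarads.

In picofarads:
  4.192 picofarads → 4.192
  1703 femtofarads = 1703e-3 picofarads = 1.703
Difference: 4.192 - 1.703 = 2.489

2.489 picofarads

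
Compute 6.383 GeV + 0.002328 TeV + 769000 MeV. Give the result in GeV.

In GeV:
  6.383 GeV → 6.383
  0.002328 TeV = 0.002328 × 10^3 GeV = 2.328
  769000 MeV = 769000 × 10^-3 GeV = 769
Sum: 6.383 + 2.328 + 769 = 777.711

777.711 GeV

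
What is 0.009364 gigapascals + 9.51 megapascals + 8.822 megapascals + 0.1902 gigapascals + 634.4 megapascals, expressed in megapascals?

852.296 megapascals

In megapascals:
  0.009364 gigapascals = 0.009364 × 10³ megapascals = 9.364
  9.51 megapascals → 9.51
  8.822 megapascals → 8.822
  0.1902 gigapascals = 0.1902 × 10³ megapascals = 190.2
  634.4 megapascals → 634.4
Sum: 9.364 + 9.51 + 8.822 + 190.2 + 634.4 = 852.296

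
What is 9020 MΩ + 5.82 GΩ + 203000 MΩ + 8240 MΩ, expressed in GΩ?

In GΩ:
  9020 MΩ = 9020 × 10⁻³ GΩ = 9.02
  5.82 GΩ → 5.82
  203000 MΩ = 203000 × 10⁻³ GΩ = 203
  8240 MΩ = 8240 × 10⁻³ GΩ = 8.24
Sum: 9.02 + 5.82 + 203 + 8.24 = 226.08

226.08 GΩ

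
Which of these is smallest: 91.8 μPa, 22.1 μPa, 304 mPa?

91.8 μPa = 0.0000918 Pa
22.1 μPa = 0.0000221 Pa
304 mPa = 0.304 Pa

22.1 μPa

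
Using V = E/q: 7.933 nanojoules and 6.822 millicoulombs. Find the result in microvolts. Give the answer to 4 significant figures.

1.163 microvolts

(7.933e-9) / (6.822e-3) = 1.16286e-6 V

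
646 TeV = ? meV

646000000000000000 meV

tera = 10^12, milli = 10^-3; factor is 10^15.
646 × 10^15 = 646000000000000000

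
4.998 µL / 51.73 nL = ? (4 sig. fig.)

(4.998e-6) / (51.73e-9) = 0.096617e3

96.62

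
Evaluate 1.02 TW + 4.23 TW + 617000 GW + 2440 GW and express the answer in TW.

624.69 TW

In TW:
  1.02 TW → 1.02
  4.23 TW → 4.23
  617000 GW = 617000 × 10^-3 TW = 617
  2440 GW = 2440 × 10^-3 TW = 2.44
Sum: 1.02 + 4.23 + 617 + 2.44 = 624.69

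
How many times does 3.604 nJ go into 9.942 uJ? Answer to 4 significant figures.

(9.942e-6) / (3.604e-9) = 2.7586e3

2759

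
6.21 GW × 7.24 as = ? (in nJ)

44.9604 nJ

6.21e9 × 7.24e-18 = 44.9604e-9 J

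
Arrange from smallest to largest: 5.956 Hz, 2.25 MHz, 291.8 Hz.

5.956 Hz = 5.956 Hz
2.25 MHz = 2250000 Hz
291.8 Hz = 291.8 Hz

5.956 Hz < 291.8 Hz < 2.25 MHz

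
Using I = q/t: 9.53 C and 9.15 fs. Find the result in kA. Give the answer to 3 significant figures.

(9.53) / (9.15 × 10^-15) = 1.0415 × 10^15 A

1040000000000 kA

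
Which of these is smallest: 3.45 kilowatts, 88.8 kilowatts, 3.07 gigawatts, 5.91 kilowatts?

3.45 kilowatts

3.45 kilowatts = 3450 watts
88.8 kilowatts = 88800 watts
3.07 gigawatts = 3070000000 watts
5.91 kilowatts = 5910 watts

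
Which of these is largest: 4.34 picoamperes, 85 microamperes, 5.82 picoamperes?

4.34 picoamperes = 0.00000000000434 amperes
85 microamperes = 0.000085 amperes
5.82 picoamperes = 0.00000000000582 amperes

85 microamperes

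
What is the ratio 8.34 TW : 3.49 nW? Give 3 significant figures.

2390000000000000000000

(8.34 × 10¹²) / (3.49 × 10⁻⁹) = 2.39 × 10²¹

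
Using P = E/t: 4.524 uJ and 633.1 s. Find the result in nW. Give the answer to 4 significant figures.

(4.524 × 10^-6) / (633.1) = 0.00714579 × 10^-6 W

7.146 nW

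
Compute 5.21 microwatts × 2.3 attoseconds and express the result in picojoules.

0.000000000011983 picojoules

5.21e-6 × 2.3e-18 = 11.983e-24 J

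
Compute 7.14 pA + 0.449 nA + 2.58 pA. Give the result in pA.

458.72 pA

In pA:
  7.14 pA → 7.14
  0.449 nA = 0.449e3 pA = 449
  2.58 pA → 2.58
Sum: 7.14 + 449 + 2.58 = 458.72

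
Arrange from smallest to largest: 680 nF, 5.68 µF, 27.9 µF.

680 nF < 5.68 µF < 27.9 µF

680 nF = 0.00000068 F
5.68 µF = 0.00000568 F
27.9 µF = 0.0000279 F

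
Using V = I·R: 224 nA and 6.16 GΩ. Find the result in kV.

1.37984 kV

224e-9 × 6.16e9 = 1379.84 V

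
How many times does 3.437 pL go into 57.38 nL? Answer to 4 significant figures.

16690

(57.38 × 10⁻⁹) / (3.437 × 10⁻¹²) = 16.695 × 10³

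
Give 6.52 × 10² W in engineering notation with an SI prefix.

652 W

= 652 W; mantissa already in [1, 1000).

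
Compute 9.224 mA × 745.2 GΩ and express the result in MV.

9.224 × 10⁻³ × 745.2 × 10⁹ = 6873.7248 × 10⁶ V

6873.7248 MV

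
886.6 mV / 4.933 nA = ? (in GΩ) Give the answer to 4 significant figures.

(886.6e-3) / (4.933e-9) = 179.728e6 Ω

0.1797 GΩ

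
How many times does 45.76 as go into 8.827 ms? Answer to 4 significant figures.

(8.827 × 10⁻³) / (45.76 × 10⁻¹⁸) = 0.1929 × 10¹⁵

192900000000000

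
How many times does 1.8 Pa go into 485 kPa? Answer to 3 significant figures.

(485 × 10³) / (1.8) = 269.4 × 10³

269000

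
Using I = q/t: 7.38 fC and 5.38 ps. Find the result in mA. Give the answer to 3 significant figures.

(7.38 × 10⁻¹⁵) / (5.38 × 10⁻¹²) = 1.3717 × 10⁻³ A

1.37 mA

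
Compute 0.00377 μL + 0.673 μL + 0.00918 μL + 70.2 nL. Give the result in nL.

756.15 nL

In nL:
  0.00377 μL = 0.00377 × 10^3 nL = 3.77
  0.673 μL = 0.673 × 10^3 nL = 673
  0.00918 μL = 0.00918 × 10^3 nL = 9.18
  70.2 nL → 70.2
Sum: 3.77 + 673 + 9.18 + 70.2 = 756.15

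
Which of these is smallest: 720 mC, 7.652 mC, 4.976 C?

7.652 mC

720 mC = 0.72 C
7.652 mC = 0.007652 C
4.976 C = 4.976 C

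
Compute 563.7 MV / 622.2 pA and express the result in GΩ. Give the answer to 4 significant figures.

(563.7e6) / (622.2e-12) = 0.905979e18 Ω

906000000 GΩ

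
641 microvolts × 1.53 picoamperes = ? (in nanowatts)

641 × 10^-6 × 1.53 × 10^-12 = 980.73 × 10^-18 W

0.00000098073 nanowatts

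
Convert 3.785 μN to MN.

micro = 1e-6, mega = 1e6; factor is 1e-12.
3.785 × 1e-12 = 0.000000000003785

0.000000000003785 MN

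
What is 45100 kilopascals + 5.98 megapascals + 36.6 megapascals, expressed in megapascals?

In megapascals:
  45100 kilopascals = 45100 × 10⁻³ megapascals = 45.1
  5.98 megapascals → 5.98
  36.6 megapascals → 36.6
Sum: 45.1 + 5.98 + 36.6 = 87.68

87.68 megapascals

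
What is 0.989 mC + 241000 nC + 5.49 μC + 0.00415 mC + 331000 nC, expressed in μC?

1570.64 μC

In μC:
  0.989 mC = 0.989e3 μC = 989
  241000 nC = 241000e-3 μC = 241
  5.49 μC → 5.49
  0.00415 mC = 0.00415e3 μC = 4.15
  331000 nC = 331000e-3 μC = 331
Sum: 989 + 241 + 5.49 + 4.15 + 331 = 1570.64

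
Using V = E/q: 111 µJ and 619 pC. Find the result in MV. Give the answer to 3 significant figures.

0.179 MV

(111e-6) / (619e-12) = 0.17932e6 V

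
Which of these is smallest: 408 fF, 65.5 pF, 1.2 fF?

408 fF = 0.000000000000408 F
65.5 pF = 0.0000000000655 F
1.2 fF = 0.0000000000000012 F

1.2 fF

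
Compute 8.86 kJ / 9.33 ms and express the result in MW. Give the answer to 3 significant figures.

0.950 MW

(8.86e3) / (9.33e-3) = 0.94962e6 W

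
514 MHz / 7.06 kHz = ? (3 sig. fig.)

72800

(514e6) / (7.06e3) = 72.8e3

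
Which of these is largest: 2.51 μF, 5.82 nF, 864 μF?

2.51 μF = 0.00000251 F
5.82 nF = 0.00000000582 F
864 μF = 0.000864 F

864 μF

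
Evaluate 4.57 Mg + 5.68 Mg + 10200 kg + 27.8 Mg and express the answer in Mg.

In Mg:
  4.57 Mg → 4.57
  5.68 Mg → 5.68
  10200 kg = 10200 × 10⁻³ Mg = 10.2
  27.8 Mg → 27.8
Sum: 4.57 + 5.68 + 10.2 + 27.8 = 48.25

48.25 Mg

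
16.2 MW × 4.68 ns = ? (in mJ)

16.2 × 10⁶ × 4.68 × 10⁻⁹ = 75.816 × 10⁻³ J

75.816 mJ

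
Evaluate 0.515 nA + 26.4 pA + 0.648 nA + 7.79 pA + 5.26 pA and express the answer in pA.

In pA:
  0.515 nA = 0.515 × 10³ pA = 515
  26.4 pA → 26.4
  0.648 nA = 0.648 × 10³ pA = 648
  7.79 pA → 7.79
  5.26 pA → 5.26
Sum: 515 + 26.4 + 648 + 7.79 + 5.26 = 1202.45

1202.45 pA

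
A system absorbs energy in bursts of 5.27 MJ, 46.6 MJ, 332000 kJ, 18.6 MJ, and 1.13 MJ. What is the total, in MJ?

403.6 MJ

In MJ:
  5.27 MJ → 5.27
  46.6 MJ → 46.6
  332000 kJ = 332000e-3 MJ = 332
  18.6 MJ → 18.6
  1.13 MJ → 1.13
Sum: 5.27 + 46.6 + 332 + 18.6 + 1.13 = 403.6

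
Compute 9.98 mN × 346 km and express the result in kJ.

9.98e-3 × 346e3 = 3453.08 J

3.45308 kJ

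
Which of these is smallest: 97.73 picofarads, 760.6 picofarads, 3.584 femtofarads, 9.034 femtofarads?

97.73 picofarads = 0.00000000009773 farads
760.6 picofarads = 0.0000000007606 farads
3.584 femtofarads = 0.000000000000003584 farads
9.034 femtofarads = 0.000000000000009034 farads

3.584 femtofarads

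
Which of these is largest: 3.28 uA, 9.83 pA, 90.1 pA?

3.28 uA

3.28 uA = 0.00000328 A
9.83 pA = 0.00000000000983 A
90.1 pA = 0.0000000000901 A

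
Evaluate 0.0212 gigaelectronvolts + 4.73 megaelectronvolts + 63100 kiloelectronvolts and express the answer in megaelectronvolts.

89.03 megaelectronvolts

In megaelectronvolts:
  0.0212 gigaelectronvolts = 0.0212e3 megaelectronvolts = 21.2
  4.73 megaelectronvolts → 4.73
  63100 kiloelectronvolts = 63100e-3 megaelectronvolts = 63.1
Sum: 21.2 + 4.73 + 63.1 = 89.03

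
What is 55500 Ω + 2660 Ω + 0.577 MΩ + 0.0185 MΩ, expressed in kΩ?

653.66 kΩ

In kΩ:
  55500 Ω = 55500 × 10^-3 kΩ = 55.5
  2660 Ω = 2660 × 10^-3 kΩ = 2.66
  0.577 MΩ = 0.577 × 10^3 kΩ = 577
  0.0185 MΩ = 0.0185 × 10^3 kΩ = 18.5
Sum: 55.5 + 2.66 + 577 + 18.5 = 653.66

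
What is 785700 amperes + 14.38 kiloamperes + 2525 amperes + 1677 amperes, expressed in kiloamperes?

In kiloamperes:
  785700 amperes = 785700 × 10⁻³ kiloamperes = 785.7
  14.38 kiloamperes → 14.38
  2525 amperes = 2525 × 10⁻³ kiloamperes = 2.525
  1677 amperes = 1677 × 10⁻³ kiloamperes = 1.677
Sum: 785.7 + 14.38 + 2.525 + 1.677 = 804.282

804.282 kiloamperes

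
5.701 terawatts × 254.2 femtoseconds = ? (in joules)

5.701 × 10^12 × 254.2 × 10^-15 = 1449.1942 × 10^-3 J

1.4491942 joules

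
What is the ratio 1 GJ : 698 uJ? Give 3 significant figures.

1430000000000

(1 × 10⁹) / (698 × 10⁻⁶) = 0.001433 × 10¹⁵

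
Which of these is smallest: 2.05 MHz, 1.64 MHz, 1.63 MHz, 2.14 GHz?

2.05 MHz = 2050000 Hz
1.64 MHz = 1640000 Hz
1.63 MHz = 1630000 Hz
2.14 GHz = 2140000000 Hz

1.63 MHz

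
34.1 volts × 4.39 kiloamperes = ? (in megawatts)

0.149699 megawatts

34.1 × 4.39 × 10^3 = 149.699 × 10^3 W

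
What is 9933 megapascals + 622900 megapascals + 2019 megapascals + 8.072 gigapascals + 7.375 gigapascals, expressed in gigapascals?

In gigapascals:
  9933 megapascals = 9933 × 10^-3 gigapascals = 9.933
  622900 megapascals = 622900 × 10^-3 gigapascals = 622.9
  2019 megapascals = 2019 × 10^-3 gigapascals = 2.019
  8.072 gigapascals → 8.072
  7.375 gigapascals → 7.375
Sum: 9.933 + 622.9 + 2.019 + 8.072 + 7.375 = 650.299

650.299 gigapascals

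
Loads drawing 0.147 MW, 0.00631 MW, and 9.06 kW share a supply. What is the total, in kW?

162.37 kW

In kW:
  0.147 MW = 0.147e3 kW = 147
  0.00631 MW = 0.00631e3 kW = 6.31
  9.06 kW → 9.06
Sum: 147 + 6.31 + 9.06 = 162.37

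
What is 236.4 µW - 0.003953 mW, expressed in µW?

In µW:
  236.4 µW → 236.4
  0.003953 mW = 0.003953 × 10^3 µW = 3.953
Difference: 236.4 - 3.953 = 232.447

232.447 µW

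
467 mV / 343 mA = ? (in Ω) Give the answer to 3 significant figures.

1.36 Ω

(467 × 10⁻³) / (343 × 10⁻³) = 1.3615 Ω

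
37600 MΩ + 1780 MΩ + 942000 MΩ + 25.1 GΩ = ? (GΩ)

In GΩ:
  37600 MΩ = 37600 × 10^-3 GΩ = 37.6
  1780 MΩ = 1780 × 10^-3 GΩ = 1.78
  942000 MΩ = 942000 × 10^-3 GΩ = 942
  25.1 GΩ → 25.1
Sum: 37.6 + 1.78 + 942 + 25.1 = 1006.48

1006.48 GΩ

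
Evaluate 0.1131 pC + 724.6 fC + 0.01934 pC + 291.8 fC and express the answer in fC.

In fC:
  0.1131 pC = 0.1131 × 10^3 fC = 113.1
  724.6 fC → 724.6
  0.01934 pC = 0.01934 × 10^3 fC = 19.34
  291.8 fC → 291.8
Sum: 113.1 + 724.6 + 19.34 + 291.8 = 1148.84

1148.84 fC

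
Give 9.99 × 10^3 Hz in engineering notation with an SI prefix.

= 9.99 × 10^3 Hz; 10^3 is kilo.

9.99 kHz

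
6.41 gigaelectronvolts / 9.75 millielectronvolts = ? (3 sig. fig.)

(6.41 × 10⁹) / (9.75 × 10⁻³) = 0.6574 × 10¹²

657000000000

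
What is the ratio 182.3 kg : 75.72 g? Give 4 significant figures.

2408

(182.3e3) / (75.72) = 2.4076e3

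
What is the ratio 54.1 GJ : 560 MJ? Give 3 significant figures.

(54.1e9) / (560e6) = 0.09661e3

96.6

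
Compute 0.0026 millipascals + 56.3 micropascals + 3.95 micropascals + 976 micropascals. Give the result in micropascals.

In micropascals:
  0.0026 millipascals = 0.0026 × 10^3 micropascals = 2.6
  56.3 micropascals → 56.3
  3.95 micropascals → 3.95
  976 micropascals → 976
Sum: 2.6 + 56.3 + 3.95 + 976 = 1038.85

1038.85 micropascals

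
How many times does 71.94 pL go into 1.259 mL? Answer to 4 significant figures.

(1.259 × 10⁻³) / (71.94 × 10⁻¹²) = 0.017501 × 10⁹

17500000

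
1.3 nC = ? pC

1300 pC

nano = 10^-9, pico = 10^-12; factor is 10^3.
1.3 × 10^3 = 1300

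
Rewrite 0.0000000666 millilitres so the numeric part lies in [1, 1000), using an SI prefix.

= 66.6e-12 litres; 1e-12 is pico.

66.6 picolitres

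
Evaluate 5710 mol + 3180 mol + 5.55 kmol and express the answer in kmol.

In kmol:
  5710 mol = 5710e-3 kmol = 5.71
  3180 mol = 3180e-3 kmol = 3.18
  5.55 kmol → 5.55
Sum: 5.71 + 3.18 + 5.55 = 14.44

14.44 kmol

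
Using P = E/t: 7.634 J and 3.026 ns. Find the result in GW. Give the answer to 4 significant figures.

2.523 GW

(7.634) / (3.026 × 10⁻⁹) = 2.5228 × 10⁹ W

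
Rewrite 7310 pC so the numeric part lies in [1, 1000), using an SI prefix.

= 7.31 × 10⁻⁹ C; 10⁻⁹ is nano.

7.31 nC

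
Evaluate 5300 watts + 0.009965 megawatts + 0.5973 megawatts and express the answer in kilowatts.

612.565 kilowatts

In kilowatts:
  5300 watts = 5300 × 10^-3 kilowatts = 5.3
  0.009965 megawatts = 0.009965 × 10^3 kilowatts = 9.965
  0.5973 megawatts = 0.5973 × 10^3 kilowatts = 597.3
Sum: 5.3 + 9.965 + 597.3 = 612.565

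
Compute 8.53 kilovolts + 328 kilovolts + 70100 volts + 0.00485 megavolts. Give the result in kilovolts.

In kilovolts:
  8.53 kilovolts → 8.53
  328 kilovolts → 328
  70100 volts = 70100 × 10⁻³ kilovolts = 70.1
  0.00485 megavolts = 0.00485 × 10³ kilovolts = 4.85
Sum: 8.53 + 328 + 70.1 + 4.85 = 411.48

411.48 kilovolts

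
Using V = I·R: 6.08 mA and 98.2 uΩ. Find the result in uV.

6.08e-3 × 98.2e-6 = 597.056e-9 V

0.597056 uV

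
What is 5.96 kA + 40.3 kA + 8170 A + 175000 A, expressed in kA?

229.43 kA

In kA:
  5.96 kA → 5.96
  40.3 kA → 40.3
  8170 A = 8170 × 10⁻³ kA = 8.17
  175000 A = 175000 × 10⁻³ kA = 175
Sum: 5.96 + 40.3 + 8.17 + 175 = 229.43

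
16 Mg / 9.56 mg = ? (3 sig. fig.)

1670000000

(16e6) / (9.56e-3) = 1.674e9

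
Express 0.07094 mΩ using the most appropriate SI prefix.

= 70.94 × 10^-6 Ω; 10^-6 is micro.

70.94 µΩ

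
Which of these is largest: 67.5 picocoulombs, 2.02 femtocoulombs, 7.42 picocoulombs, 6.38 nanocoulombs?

6.38 nanocoulombs

67.5 picocoulombs = 0.0000000000675 coulombs
2.02 femtocoulombs = 0.00000000000000202 coulombs
7.42 picocoulombs = 0.00000000000742 coulombs
6.38 nanocoulombs = 0.00000000638 coulombs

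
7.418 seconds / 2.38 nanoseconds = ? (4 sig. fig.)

(7.418) / (2.38 × 10^-9) = 3.1168 × 10^9

3117000000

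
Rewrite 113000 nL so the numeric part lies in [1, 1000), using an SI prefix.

113 µL

= 113 × 10⁻⁶ L; 10⁻⁶ is micro.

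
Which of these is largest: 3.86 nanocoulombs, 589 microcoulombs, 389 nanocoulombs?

3.86 nanocoulombs = 0.00000000386 coulombs
589 microcoulombs = 0.000589 coulombs
389 nanocoulombs = 0.000000389 coulombs

589 microcoulombs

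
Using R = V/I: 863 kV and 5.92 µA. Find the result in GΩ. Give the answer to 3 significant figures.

(863 × 10^3) / (5.92 × 10^-6) = 145.78 × 10^9 Ω

146 GΩ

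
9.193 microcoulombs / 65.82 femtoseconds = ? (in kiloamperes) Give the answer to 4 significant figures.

(9.193 × 10^-6) / (65.82 × 10^-15) = 0.139669 × 10^9 A

139700 kiloamperes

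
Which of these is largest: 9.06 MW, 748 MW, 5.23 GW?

9.06 MW = 9060000 W
748 MW = 748000000 W
5.23 GW = 5230000000 W

5.23 GW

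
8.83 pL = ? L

pico = 1e-12, (no prefix) = 1e0; factor is 1e-12.
8.83 × 1e-12 = 0.00000000000883

0.00000000000883 L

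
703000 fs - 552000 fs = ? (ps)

In ps:
  703000 fs = 703000e-3 ps = 703
  552000 fs = 552000e-3 ps = 552
Difference: 703 - 552 = 151

151 ps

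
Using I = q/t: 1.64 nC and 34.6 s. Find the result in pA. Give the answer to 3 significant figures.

(1.64 × 10⁻⁹) / (34.6) = 0.047399 × 10⁻⁹ A

47.4 pA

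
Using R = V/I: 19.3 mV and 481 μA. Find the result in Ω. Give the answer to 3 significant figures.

40.1 Ω

(19.3e-3) / (481e-6) = 0.040125e3 Ω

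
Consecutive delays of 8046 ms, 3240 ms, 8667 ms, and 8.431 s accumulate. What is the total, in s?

28.384 s

In s:
  8046 ms = 8046 × 10^-3 s = 8.046
  3240 ms = 3240 × 10^-3 s = 3.24
  8667 ms = 8667 × 10^-3 s = 8.667
  8.431 s → 8.431
Sum: 8.046 + 3.24 + 8.667 + 8.431 = 28.384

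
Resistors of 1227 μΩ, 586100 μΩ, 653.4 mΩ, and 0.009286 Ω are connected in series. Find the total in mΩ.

In mΩ:
  1227 μΩ = 1227 × 10⁻³ mΩ = 1.227
  586100 μΩ = 586100 × 10⁻³ mΩ = 586.1
  653.4 mΩ → 653.4
  0.009286 Ω = 0.009286 × 10³ mΩ = 9.286
Sum: 1.227 + 586.1 + 653.4 + 9.286 = 1250.013

1250.013 mΩ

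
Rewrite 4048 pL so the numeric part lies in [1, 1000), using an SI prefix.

4.048 nL

= 4.048 × 10^-9 L; 10^-9 is nano.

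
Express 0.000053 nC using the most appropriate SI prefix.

53 fC

= 53e-15 C; 1e-15 is femto.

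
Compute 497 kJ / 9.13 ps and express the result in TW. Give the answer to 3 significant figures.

54400 TW

(497 × 10^3) / (9.13 × 10^-12) = 54.436 × 10^15 W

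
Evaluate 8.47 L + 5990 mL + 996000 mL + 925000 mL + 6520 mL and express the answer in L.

In L:
  8.47 L → 8.47
  5990 mL = 5990e-3 L = 5.99
  996000 mL = 996000e-3 L = 996
  925000 mL = 925000e-3 L = 925
  6520 mL = 6520e-3 L = 6.52
Sum: 8.47 + 5.99 + 996 + 925 + 6.52 = 1941.98

1941.98 L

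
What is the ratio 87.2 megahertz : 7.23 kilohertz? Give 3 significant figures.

(87.2 × 10⁶) / (7.23 × 10³) = 12.06 × 10³

12100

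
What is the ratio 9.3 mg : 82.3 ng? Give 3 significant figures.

113000

(9.3 × 10⁻³) / (82.3 × 10⁻⁹) = 0.113 × 10⁶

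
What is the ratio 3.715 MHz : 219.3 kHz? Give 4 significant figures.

(3.715e6) / (219.3e3) = 0.01694e3

16.94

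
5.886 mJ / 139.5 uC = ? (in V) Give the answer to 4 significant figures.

42.19 V

(5.886e-3) / (139.5e-6) = 0.0421935e3 V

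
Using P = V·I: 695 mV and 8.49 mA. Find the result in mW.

5.90055 mW

695e-3 × 8.49e-3 = 5900.55e-6 W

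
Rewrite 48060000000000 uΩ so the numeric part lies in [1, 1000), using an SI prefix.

48.06 MΩ

= 48.06e6 Ω; 1e6 is mega.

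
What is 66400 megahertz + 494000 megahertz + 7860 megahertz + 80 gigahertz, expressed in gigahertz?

648.26 gigahertz

In gigahertz:
  66400 megahertz = 66400e-3 gigahertz = 66.4
  494000 megahertz = 494000e-3 gigahertz = 494
  7860 megahertz = 7860e-3 gigahertz = 7.86
  80 gigahertz → 80
Sum: 66.4 + 494 + 7.86 + 80 = 648.26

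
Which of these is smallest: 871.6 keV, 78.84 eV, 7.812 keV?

871.6 keV = 871600 eV
78.84 eV = 78.84 eV
7.812 keV = 7812 eV

78.84 eV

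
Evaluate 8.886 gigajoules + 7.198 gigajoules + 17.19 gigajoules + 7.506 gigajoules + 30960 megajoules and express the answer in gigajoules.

71.74 gigajoules

In gigajoules:
  8.886 gigajoules → 8.886
  7.198 gigajoules → 7.198
  17.19 gigajoules → 17.19
  7.506 gigajoules → 7.506
  30960 megajoules = 30960e-3 gigajoules = 30.96
Sum: 8.886 + 7.198 + 17.19 + 7.506 + 30.96 = 71.74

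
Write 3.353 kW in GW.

0.000003353 GW

kilo = 10³, giga = 10⁹; factor is 10⁻⁶.
3.353 × 10⁻⁶ = 0.000003353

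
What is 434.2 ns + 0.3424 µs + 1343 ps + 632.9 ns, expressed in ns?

1410.843 ns

In ns:
  434.2 ns → 434.2
  0.3424 µs = 0.3424 × 10³ ns = 342.4
  1343 ps = 1343 × 10⁻³ ns = 1.343
  632.9 ns → 632.9
Sum: 434.2 + 342.4 + 1.343 + 632.9 = 1410.843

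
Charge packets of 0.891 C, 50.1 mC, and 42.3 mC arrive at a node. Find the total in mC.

983.4 mC

In mC:
  0.891 C = 0.891 × 10^3 mC = 891
  50.1 mC → 50.1
  42.3 mC → 42.3
Sum: 891 + 50.1 + 42.3 = 983.4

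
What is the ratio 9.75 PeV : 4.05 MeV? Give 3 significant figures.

2410000000

(9.75 × 10^15) / (4.05 × 10^6) = 2.407 × 10^9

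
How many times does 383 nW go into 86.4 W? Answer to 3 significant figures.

(86.4) / (383 × 10⁻⁹) = 0.2256 × 10⁹

226000000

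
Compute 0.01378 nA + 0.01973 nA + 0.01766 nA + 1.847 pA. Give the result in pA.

In pA:
  0.01378 nA = 0.01378 × 10³ pA = 13.78
  0.01973 nA = 0.01973 × 10³ pA = 19.73
  0.01766 nA = 0.01766 × 10³ pA = 17.66
  1.847 pA → 1.847
Sum: 13.78 + 19.73 + 17.66 + 1.847 = 53.017

53.017 pA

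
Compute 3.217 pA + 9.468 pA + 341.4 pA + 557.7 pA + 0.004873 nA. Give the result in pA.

In pA:
  3.217 pA → 3.217
  9.468 pA → 9.468
  341.4 pA → 341.4
  557.7 pA → 557.7
  0.004873 nA = 0.004873 × 10^3 pA = 4.873
Sum: 3.217 + 9.468 + 341.4 + 557.7 + 4.873 = 916.658

916.658 pA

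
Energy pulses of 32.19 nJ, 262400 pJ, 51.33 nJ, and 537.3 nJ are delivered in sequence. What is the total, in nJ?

In nJ:
  32.19 nJ → 32.19
  262400 pJ = 262400 × 10⁻³ nJ = 262.4
  51.33 nJ → 51.33
  537.3 nJ → 537.3
Sum: 32.19 + 262.4 + 51.33 + 537.3 = 883.22

883.22 nJ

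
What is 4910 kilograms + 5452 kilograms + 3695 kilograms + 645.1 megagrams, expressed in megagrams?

In megagrams:
  4910 kilograms = 4910 × 10⁻³ megagrams = 4.91
  5452 kilograms = 5452 × 10⁻³ megagrams = 5.452
  3695 kilograms = 3695 × 10⁻³ megagrams = 3.695
  645.1 megagrams → 645.1
Sum: 4.91 + 5.452 + 3.695 + 645.1 = 659.157

659.157 megagrams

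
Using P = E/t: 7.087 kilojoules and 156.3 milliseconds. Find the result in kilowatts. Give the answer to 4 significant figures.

45.34 kilowatts

(7.087e3) / (156.3e-3) = 0.0453423e6 W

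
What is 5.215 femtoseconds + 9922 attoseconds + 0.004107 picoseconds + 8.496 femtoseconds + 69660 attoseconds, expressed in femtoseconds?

97.4 femtoseconds

In femtoseconds:
  5.215 femtoseconds → 5.215
  9922 attoseconds = 9922 × 10^-3 femtoseconds = 9.922
  0.004107 picoseconds = 0.004107 × 10^3 femtoseconds = 4.107
  8.496 femtoseconds → 8.496
  69660 attoseconds = 69660 × 10^-3 femtoseconds = 69.66
Sum: 5.215 + 9.922 + 4.107 + 8.496 + 69.66 = 97.4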